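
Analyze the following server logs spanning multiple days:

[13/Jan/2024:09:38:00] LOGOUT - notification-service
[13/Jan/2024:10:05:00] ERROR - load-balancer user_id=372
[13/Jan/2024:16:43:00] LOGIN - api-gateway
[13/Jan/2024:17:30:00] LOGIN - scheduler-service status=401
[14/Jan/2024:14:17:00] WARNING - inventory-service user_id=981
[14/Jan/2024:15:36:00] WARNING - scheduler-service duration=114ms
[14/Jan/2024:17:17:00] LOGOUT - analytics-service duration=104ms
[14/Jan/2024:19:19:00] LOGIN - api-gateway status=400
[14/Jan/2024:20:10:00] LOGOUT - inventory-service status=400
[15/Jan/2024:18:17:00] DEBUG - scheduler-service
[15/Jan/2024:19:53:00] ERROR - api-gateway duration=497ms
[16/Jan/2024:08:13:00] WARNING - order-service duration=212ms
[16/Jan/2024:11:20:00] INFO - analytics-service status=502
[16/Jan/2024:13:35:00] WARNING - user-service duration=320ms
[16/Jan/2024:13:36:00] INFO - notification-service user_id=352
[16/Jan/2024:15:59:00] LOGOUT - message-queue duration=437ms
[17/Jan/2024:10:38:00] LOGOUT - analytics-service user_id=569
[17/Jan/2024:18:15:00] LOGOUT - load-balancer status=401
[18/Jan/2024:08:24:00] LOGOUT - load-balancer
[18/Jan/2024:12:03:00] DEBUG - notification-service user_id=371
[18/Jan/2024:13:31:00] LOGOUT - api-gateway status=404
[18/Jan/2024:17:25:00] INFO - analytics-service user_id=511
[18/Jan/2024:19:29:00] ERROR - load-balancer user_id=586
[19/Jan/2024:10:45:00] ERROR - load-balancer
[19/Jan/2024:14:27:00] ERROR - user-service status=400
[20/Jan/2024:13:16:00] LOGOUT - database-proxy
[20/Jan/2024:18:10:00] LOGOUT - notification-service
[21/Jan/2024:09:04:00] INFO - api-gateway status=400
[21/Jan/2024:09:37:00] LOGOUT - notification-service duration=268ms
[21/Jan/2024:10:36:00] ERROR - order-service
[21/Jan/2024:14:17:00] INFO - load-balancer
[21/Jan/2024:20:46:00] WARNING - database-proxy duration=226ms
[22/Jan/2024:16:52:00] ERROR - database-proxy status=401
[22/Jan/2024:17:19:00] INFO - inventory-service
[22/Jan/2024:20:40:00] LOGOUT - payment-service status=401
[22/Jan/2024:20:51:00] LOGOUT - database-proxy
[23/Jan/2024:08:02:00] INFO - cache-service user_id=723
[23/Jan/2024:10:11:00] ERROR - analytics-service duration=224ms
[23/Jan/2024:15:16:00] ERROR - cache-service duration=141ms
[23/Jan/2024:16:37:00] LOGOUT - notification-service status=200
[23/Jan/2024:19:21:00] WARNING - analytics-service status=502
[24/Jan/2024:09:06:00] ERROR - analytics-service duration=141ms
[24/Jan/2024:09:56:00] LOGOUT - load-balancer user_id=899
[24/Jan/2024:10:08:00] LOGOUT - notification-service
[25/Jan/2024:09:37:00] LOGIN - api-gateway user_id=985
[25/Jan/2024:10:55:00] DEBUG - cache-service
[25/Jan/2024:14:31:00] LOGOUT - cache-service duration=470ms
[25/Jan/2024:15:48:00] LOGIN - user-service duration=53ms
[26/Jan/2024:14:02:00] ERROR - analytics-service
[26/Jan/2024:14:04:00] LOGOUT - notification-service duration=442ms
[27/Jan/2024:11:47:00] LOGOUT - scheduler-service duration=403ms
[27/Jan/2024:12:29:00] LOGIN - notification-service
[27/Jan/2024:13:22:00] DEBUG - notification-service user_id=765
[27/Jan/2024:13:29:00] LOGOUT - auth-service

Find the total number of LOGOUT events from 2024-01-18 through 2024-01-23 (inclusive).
8

To filter by date range:

1. Date range: 2024-01-18 through 2024-01-23, both dates inclusive
2. Filter for LOGOUT events whose date falls in this range
3. Count matching events: 8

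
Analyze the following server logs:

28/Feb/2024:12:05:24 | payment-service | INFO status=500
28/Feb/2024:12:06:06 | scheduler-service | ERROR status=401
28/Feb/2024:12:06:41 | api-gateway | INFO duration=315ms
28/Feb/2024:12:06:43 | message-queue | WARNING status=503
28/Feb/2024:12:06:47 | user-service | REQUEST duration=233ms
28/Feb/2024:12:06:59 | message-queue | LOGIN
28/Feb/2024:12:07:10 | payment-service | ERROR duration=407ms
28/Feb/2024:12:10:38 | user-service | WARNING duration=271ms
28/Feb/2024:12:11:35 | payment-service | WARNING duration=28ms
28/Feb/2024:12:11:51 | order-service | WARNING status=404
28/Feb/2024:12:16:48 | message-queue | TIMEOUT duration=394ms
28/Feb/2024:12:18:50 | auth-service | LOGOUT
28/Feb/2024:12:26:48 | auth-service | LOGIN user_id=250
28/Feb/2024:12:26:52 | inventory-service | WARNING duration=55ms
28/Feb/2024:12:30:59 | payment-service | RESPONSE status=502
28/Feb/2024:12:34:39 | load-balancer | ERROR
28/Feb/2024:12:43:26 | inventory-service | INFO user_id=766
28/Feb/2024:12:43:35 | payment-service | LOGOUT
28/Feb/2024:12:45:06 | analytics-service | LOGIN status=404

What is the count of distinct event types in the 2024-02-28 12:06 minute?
5

To count unique event types:

1. Filter events in the minute starting at 2024-02-28 12:06
2. Extract event types from matching entries
3. Count unique types: 5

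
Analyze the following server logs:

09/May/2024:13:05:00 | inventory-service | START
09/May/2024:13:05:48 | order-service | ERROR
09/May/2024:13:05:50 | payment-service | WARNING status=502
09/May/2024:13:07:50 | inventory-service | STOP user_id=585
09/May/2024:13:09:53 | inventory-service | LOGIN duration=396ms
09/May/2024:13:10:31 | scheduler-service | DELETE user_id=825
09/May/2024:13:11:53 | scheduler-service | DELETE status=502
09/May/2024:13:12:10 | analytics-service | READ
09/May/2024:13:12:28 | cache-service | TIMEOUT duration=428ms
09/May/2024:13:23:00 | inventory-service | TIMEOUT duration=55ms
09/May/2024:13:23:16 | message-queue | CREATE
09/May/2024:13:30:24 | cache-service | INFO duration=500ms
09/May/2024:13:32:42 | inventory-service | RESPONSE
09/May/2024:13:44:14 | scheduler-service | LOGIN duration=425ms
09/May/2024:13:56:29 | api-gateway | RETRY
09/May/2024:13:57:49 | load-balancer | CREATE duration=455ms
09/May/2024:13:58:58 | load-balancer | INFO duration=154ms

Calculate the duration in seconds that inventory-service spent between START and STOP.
170

To calculate state duration:

1. Find START event for inventory-service: 09/May/2024:13:05:00
2. Find STOP event for inventory-service: 09/May/2024:13:07:50
3. Calculate duration: 09/May/2024:13:07:50 - 09/May/2024:13:05:00 = 170 seconds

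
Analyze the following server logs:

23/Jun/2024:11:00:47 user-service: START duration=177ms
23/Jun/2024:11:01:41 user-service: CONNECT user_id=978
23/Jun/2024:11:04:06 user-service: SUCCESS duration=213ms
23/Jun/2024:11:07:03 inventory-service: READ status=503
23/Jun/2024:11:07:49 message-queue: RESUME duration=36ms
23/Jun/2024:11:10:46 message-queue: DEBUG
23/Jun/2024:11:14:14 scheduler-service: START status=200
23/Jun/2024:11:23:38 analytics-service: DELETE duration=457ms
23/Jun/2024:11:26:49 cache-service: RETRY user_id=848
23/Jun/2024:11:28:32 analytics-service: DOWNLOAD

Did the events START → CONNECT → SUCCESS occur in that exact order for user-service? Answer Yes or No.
Yes

To verify sequence order:

1. Find all events in sequence START → CONNECT → SUCCESS for user-service
2. Extract their timestamps
3. Check if timestamps are in ascending order
4. Result: Yes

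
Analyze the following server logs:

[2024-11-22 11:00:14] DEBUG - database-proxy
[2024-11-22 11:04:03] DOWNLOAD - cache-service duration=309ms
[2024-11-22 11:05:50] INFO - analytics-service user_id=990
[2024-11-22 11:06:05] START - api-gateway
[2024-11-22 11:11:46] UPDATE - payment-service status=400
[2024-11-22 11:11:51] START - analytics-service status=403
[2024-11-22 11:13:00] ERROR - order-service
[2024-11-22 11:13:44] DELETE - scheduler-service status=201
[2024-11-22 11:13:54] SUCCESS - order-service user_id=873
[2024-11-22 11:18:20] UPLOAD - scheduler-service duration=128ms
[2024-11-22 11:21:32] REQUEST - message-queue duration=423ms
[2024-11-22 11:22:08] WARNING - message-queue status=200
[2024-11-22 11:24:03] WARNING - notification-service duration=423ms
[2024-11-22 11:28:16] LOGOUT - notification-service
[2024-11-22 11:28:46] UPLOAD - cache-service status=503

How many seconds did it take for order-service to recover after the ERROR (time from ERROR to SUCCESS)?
54

To calculate recovery time:

1. Find ERROR event for order-service: 2024-11-22 11:13:00
2. Find next SUCCESS event for order-service: 2024-11-22 11:13:54
3. Recovery time: 2024-11-22 11:13:54 - 2024-11-22 11:13:00 = 54 seconds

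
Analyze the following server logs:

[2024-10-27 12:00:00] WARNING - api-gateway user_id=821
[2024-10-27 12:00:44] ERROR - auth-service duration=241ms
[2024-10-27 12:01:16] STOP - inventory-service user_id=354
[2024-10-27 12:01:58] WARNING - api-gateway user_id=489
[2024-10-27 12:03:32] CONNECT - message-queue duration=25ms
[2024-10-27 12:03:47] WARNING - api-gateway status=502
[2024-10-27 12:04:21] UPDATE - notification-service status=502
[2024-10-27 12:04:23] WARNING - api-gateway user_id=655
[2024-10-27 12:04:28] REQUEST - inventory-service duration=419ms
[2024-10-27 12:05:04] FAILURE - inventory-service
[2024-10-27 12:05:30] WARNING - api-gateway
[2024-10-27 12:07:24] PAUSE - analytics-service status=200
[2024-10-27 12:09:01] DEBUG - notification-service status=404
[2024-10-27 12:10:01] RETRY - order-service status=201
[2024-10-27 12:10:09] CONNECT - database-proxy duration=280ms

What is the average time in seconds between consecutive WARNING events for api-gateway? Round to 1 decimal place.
82.5

To calculate average interval:

1. Find all WARNING events for api-gateway in order
2. Calculate time gaps between consecutive events
3. Compute mean of gaps: 330 / 4 = 82.5 seconds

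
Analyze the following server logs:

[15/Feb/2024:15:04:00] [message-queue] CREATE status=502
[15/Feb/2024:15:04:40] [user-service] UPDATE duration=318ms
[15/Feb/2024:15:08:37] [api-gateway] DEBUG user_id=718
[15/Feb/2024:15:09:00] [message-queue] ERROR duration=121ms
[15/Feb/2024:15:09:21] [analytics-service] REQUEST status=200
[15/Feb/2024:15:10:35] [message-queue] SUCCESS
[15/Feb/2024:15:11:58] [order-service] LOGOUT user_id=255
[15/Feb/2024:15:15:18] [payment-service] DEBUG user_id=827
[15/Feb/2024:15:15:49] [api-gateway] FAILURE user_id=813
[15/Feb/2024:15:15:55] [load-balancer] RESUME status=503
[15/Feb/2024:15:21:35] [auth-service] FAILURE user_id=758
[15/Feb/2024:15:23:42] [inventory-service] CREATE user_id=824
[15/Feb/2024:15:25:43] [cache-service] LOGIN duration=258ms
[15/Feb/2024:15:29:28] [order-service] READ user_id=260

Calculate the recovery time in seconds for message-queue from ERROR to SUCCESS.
95

To calculate recovery time:

1. Find ERROR event for message-queue: 15/Feb/2024:15:09:00
2. Find next SUCCESS event for message-queue: 15/Feb/2024:15:10:35
3. Recovery time: 15/Feb/2024:15:10:35 - 15/Feb/2024:15:09:00 = 95 seconds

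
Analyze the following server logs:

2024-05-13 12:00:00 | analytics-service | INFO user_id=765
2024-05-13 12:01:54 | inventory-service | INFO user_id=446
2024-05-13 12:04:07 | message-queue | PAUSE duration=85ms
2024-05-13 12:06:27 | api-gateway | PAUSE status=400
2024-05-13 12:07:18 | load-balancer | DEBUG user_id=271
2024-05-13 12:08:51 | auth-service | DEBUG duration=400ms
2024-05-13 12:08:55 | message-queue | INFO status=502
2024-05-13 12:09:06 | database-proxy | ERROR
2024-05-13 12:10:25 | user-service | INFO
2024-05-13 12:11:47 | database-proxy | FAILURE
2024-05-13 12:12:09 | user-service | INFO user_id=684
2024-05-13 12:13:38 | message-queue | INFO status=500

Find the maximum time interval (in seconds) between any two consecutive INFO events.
421

To find the longest gap:

1. Extract all INFO events in chronological order
2. Calculate time differences between consecutive events
3. Find the maximum difference
4. Longest gap: 421 seconds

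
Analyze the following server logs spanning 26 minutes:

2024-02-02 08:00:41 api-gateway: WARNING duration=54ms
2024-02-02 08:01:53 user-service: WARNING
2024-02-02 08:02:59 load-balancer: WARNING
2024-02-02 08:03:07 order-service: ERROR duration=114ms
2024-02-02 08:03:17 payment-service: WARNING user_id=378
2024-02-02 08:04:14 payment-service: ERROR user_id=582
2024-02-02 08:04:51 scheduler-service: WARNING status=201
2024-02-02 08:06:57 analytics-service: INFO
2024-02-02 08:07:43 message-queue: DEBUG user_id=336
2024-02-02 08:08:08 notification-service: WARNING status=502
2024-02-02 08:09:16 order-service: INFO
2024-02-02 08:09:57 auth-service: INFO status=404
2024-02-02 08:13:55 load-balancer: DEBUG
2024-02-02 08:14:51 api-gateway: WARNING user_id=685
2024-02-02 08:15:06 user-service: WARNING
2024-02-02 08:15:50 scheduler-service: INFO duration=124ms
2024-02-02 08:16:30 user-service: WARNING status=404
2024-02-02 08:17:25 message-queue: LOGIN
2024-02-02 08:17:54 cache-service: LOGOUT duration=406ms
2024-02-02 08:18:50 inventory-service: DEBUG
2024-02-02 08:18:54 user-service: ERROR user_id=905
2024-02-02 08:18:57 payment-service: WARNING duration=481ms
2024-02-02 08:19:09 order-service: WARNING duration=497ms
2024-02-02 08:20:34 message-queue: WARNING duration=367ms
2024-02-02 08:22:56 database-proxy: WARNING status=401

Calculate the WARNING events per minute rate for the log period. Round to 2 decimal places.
0.5

To calculate the rate:

1. Count total WARNING events: 13
2. Total time period: 26 minutes
3. Rate = 13 / 26 = 0.5 events per minute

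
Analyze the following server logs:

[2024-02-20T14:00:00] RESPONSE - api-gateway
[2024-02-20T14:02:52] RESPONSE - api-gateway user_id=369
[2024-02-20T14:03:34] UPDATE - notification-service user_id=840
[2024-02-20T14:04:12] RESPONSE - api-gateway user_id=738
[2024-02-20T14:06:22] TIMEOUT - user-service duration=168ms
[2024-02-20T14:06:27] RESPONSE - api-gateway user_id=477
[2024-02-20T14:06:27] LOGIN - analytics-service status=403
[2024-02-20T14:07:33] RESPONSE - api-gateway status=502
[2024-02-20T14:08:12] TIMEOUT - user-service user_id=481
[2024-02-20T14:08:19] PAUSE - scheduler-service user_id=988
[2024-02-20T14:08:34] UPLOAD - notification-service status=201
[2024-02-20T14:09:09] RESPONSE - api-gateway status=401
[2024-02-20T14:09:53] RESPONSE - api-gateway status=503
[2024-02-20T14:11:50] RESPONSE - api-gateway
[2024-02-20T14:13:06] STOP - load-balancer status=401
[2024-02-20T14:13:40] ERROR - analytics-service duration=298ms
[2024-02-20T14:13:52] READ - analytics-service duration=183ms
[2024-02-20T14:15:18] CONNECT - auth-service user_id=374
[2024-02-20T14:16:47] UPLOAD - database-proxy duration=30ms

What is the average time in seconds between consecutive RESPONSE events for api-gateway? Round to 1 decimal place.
101.4

To calculate average interval:

1. Find all RESPONSE events for api-gateway in order
2. Calculate time gaps between consecutive events
3. Compute mean of gaps: 710 / 7 = 101.4 seconds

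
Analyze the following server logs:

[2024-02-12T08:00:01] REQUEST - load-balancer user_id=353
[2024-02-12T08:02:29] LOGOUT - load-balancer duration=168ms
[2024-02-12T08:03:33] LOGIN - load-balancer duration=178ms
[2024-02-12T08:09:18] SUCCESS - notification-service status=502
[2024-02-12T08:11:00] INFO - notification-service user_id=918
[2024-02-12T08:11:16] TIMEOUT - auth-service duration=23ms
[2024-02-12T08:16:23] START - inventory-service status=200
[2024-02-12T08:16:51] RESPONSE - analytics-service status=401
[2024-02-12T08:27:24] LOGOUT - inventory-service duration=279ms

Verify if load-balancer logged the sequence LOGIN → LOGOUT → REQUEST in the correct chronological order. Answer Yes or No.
No

To verify sequence order:

1. Find all events in sequence LOGIN → LOGOUT → REQUEST for load-balancer
2. Extract their timestamps
3. Check if timestamps are in ascending order
4. Result: No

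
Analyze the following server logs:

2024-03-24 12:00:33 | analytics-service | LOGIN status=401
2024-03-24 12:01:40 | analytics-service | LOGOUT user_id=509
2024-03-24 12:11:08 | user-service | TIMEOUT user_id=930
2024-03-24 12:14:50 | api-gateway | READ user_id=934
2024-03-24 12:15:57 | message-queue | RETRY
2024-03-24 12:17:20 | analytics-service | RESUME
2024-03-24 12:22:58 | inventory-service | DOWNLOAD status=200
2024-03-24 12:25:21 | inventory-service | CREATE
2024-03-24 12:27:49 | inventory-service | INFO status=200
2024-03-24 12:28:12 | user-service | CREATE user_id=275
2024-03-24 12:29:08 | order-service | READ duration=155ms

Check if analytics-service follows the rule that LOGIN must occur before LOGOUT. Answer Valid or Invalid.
Valid

To validate ordering:

1. Required order: LOGIN → LOGOUT
2. Rule: LOGIN must occur before LOGOUT
3. Check actual order of events for analytics-service
4. Result: Valid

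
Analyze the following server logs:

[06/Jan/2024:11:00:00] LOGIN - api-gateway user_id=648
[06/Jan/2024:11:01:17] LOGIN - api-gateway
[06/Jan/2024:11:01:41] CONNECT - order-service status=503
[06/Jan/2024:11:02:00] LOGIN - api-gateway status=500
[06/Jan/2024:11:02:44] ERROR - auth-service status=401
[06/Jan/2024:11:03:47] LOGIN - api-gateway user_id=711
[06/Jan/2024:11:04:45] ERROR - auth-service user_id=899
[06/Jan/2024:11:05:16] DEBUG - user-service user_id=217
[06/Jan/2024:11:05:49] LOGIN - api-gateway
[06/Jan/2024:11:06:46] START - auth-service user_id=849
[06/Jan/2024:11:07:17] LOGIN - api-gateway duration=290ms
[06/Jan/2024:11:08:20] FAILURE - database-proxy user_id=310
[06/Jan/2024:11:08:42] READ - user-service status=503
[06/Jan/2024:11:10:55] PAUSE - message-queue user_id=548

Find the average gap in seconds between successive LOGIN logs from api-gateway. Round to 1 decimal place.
87.4

To calculate average interval:

1. Find all LOGIN events for api-gateway in order
2. Calculate time gaps between consecutive events
3. Compute mean of gaps: 437 / 5 = 87.4 seconds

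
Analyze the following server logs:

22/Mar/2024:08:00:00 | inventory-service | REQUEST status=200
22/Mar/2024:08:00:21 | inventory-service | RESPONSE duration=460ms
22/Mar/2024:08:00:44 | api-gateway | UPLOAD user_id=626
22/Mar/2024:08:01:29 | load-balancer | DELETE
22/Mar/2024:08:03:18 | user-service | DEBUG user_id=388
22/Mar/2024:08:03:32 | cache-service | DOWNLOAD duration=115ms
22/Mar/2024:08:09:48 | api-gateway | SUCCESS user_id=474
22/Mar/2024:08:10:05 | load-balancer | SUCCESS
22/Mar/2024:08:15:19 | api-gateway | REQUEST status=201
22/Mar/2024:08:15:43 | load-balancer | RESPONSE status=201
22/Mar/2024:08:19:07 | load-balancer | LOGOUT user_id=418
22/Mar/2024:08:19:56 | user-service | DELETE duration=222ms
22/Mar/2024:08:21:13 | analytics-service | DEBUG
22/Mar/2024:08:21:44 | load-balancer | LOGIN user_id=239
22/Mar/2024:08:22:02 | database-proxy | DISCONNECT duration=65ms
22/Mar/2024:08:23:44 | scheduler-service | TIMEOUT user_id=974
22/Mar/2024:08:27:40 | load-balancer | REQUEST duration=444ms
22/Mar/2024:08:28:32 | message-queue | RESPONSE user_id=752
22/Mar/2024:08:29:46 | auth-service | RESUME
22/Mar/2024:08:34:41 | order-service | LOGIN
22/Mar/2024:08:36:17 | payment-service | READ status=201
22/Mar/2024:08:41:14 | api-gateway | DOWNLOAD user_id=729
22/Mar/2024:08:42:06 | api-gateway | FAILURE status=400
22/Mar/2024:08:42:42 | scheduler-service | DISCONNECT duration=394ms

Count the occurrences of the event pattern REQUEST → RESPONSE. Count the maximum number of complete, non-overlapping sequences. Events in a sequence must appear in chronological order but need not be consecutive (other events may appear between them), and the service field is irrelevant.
3

To count sequences:

1. Look for pattern: REQUEST → RESPONSE
2. Greedily scan the log in chronological order, matching each sequence element in turn (ignoring service)
3. Each time the full pattern completes, increment the count and restart matching from the next event
4. Complete non-overlapping sequences found: 3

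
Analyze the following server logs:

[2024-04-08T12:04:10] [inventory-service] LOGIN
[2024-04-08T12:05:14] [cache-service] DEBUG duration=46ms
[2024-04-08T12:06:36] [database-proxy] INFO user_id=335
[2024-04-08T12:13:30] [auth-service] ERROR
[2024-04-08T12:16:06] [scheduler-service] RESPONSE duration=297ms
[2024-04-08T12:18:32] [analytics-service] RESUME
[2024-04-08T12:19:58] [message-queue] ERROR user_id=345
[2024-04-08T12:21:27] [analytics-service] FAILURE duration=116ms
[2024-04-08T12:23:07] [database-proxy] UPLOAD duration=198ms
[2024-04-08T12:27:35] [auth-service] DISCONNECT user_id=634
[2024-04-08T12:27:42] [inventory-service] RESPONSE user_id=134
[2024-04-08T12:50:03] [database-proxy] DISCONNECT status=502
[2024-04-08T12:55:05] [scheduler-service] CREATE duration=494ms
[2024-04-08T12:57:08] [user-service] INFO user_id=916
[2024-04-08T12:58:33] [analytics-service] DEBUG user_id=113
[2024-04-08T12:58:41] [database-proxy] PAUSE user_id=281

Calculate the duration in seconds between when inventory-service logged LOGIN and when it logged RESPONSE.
1412

To find the time between events:

1. Locate the first LOGIN event for inventory-service: 2024-04-08T12:04:10
2. Locate the first RESPONSE event for inventory-service: 2024-04-08T12:27:42
3. Calculate the difference: 2024-04-08T12:27:42 - 2024-04-08T12:04:10 = 1412 seconds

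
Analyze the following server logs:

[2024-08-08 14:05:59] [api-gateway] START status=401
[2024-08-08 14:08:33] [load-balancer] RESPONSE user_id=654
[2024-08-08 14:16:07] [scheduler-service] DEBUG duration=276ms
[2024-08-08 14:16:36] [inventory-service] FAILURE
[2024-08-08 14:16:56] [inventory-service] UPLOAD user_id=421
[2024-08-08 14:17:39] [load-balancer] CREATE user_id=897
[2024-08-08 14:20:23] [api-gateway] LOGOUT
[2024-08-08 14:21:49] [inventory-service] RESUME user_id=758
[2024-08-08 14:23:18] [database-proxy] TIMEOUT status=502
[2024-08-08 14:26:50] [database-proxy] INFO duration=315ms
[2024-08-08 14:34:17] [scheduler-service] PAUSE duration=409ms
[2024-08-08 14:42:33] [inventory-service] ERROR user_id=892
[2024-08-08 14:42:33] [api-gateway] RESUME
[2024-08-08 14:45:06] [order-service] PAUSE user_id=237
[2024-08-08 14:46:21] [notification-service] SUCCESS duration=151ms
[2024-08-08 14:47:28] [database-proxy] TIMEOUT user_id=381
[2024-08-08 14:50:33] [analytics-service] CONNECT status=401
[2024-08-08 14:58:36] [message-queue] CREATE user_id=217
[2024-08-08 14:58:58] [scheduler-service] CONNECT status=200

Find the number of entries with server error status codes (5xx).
1

To find matching entries:

1. Pattern to match: server error status codes (5xx)
2. Scan each log entry for the pattern
3. Count matches: 1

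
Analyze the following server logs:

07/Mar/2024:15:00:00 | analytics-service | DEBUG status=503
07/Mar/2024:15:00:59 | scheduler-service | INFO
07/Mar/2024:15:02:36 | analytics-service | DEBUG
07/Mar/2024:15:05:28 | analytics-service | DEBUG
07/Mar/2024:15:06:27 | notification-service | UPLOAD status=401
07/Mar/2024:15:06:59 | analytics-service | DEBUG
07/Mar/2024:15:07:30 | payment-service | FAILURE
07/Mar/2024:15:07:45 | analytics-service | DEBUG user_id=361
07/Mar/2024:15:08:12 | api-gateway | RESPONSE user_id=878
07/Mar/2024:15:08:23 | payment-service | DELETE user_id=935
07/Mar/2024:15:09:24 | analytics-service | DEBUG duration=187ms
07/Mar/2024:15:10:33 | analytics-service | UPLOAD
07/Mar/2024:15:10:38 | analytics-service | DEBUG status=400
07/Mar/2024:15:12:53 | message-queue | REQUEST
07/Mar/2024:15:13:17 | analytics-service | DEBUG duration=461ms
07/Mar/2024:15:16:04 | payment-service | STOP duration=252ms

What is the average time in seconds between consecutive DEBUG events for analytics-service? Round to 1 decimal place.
113.9

To calculate average interval:

1. Find all DEBUG events for analytics-service in order
2. Calculate time gaps between consecutive events
3. Compute mean of gaps: 797 / 7 = 113.9 seconds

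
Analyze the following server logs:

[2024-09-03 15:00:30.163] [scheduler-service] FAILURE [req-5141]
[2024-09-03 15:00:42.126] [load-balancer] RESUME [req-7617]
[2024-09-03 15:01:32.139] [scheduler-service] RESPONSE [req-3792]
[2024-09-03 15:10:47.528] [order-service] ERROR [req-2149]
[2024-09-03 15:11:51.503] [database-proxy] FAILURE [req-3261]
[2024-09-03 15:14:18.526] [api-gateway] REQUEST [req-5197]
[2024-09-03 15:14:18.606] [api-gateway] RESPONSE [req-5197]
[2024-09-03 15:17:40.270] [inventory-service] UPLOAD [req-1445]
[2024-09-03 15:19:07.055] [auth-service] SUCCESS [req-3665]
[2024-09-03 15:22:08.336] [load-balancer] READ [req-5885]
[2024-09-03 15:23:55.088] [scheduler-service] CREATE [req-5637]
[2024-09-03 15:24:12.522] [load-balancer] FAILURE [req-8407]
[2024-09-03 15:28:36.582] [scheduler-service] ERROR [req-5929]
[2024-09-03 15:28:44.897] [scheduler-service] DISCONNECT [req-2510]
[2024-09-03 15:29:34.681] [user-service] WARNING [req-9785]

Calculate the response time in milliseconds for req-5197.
80

To calculate latency:

1. Find REQUEST with id req-5197: 2024-09-03 15:14:18.526
2. Find RESPONSE with id req-5197: 2024-09-03 15:14:18.606
3. Latency: 2024-09-03 15:14:18.606 - 2024-09-03 15:14:18.526 = 80ms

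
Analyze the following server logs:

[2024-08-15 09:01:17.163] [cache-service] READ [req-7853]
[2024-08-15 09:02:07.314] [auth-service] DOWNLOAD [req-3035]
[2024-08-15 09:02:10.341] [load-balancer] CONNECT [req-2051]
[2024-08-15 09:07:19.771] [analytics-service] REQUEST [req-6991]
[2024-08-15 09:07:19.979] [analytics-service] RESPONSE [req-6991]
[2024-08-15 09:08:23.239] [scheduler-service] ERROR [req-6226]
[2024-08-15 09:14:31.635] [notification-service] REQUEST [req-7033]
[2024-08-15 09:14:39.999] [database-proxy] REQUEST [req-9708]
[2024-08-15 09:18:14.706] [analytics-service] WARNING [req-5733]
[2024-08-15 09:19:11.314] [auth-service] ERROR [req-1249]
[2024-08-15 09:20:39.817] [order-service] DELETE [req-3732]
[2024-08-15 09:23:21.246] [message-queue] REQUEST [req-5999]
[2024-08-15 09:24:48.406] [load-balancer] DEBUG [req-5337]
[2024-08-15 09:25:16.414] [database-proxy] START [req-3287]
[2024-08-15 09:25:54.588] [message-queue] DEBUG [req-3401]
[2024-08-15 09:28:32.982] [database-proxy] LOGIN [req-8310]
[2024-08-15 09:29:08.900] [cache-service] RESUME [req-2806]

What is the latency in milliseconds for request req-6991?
208

To calculate latency:

1. Find REQUEST with id req-6991: 2024-08-15 09:07:19.771
2. Find RESPONSE with id req-6991: 2024-08-15 09:07:19.979
3. Latency: 2024-08-15 09:07:19.979 - 2024-08-15 09:07:19.771 = 208ms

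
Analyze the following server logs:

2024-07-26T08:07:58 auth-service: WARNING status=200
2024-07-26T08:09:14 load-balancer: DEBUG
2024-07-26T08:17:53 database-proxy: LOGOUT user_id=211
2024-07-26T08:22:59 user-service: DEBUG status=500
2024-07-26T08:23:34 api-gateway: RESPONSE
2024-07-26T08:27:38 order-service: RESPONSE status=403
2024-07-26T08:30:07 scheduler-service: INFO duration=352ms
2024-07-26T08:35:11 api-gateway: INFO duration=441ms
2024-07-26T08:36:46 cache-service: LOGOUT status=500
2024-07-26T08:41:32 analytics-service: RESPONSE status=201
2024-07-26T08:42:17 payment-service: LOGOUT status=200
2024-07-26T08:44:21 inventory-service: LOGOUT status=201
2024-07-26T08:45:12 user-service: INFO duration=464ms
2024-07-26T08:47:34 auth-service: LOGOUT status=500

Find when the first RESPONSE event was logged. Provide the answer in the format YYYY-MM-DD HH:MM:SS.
2024-07-26 08:23:34

To find the first event:

1. Filter for all RESPONSE events
2. Sort by timestamp
3. Select the first one
4. Timestamp: 2024-07-26 08:23:34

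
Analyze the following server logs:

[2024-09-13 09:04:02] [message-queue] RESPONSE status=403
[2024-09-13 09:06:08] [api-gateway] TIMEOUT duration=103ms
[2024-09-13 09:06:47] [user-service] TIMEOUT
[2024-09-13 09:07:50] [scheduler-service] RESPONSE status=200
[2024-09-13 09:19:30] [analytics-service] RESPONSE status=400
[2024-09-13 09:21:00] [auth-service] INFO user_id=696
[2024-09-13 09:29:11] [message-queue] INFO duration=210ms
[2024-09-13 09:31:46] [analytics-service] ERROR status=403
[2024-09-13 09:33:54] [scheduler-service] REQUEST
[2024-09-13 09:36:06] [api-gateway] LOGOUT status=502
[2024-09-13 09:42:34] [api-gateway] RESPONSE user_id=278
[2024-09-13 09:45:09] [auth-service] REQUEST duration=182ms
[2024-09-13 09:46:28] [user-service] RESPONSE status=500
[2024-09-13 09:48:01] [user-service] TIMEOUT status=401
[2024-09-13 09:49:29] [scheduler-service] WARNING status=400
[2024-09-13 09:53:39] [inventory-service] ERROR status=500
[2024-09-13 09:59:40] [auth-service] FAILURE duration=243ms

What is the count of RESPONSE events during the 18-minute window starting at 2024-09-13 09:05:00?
2

To count events in the time window:

1. Window boundaries: 2024-09-13 09:05:00 to 2024-09-13 09:23:00
2. Filter for RESPONSE events within this window
3. Count matching events: 2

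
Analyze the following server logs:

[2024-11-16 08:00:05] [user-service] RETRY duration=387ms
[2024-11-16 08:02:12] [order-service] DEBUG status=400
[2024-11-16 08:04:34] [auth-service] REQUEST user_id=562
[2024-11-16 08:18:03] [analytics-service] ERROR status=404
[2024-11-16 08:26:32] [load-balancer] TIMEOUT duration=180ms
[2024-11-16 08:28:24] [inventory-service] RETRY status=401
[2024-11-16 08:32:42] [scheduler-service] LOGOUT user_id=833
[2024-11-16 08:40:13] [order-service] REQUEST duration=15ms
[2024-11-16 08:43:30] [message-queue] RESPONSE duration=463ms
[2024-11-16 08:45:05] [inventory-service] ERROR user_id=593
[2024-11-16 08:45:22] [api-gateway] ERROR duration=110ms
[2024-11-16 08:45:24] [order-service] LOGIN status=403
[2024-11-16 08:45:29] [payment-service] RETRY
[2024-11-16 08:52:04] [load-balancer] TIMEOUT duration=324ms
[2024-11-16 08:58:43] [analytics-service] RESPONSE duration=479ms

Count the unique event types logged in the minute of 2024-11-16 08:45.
3

To count unique event types:

1. Filter events in the minute starting at 2024-11-16 08:45
2. Extract event types from matching entries
3. Count unique types: 3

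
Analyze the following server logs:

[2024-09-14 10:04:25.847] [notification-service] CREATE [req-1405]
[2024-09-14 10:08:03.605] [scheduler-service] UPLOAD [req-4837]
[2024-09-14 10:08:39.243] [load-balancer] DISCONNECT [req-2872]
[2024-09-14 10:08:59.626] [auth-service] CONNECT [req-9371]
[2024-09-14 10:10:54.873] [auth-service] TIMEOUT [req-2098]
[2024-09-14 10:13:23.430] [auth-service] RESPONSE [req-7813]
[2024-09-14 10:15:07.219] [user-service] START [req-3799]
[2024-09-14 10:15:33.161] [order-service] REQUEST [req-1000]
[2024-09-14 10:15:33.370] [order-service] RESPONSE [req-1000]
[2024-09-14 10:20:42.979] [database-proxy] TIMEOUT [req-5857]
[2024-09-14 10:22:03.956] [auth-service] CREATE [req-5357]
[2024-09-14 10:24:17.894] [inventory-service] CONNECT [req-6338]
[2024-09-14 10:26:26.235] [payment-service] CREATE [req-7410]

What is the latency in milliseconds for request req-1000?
209

To calculate latency:

1. Find REQUEST with id req-1000: 2024-09-14 10:15:33.161
2. Find RESPONSE with id req-1000: 2024-09-14 10:15:33.370
3. Latency: 2024-09-14 10:15:33.370 - 2024-09-14 10:15:33.161 = 209ms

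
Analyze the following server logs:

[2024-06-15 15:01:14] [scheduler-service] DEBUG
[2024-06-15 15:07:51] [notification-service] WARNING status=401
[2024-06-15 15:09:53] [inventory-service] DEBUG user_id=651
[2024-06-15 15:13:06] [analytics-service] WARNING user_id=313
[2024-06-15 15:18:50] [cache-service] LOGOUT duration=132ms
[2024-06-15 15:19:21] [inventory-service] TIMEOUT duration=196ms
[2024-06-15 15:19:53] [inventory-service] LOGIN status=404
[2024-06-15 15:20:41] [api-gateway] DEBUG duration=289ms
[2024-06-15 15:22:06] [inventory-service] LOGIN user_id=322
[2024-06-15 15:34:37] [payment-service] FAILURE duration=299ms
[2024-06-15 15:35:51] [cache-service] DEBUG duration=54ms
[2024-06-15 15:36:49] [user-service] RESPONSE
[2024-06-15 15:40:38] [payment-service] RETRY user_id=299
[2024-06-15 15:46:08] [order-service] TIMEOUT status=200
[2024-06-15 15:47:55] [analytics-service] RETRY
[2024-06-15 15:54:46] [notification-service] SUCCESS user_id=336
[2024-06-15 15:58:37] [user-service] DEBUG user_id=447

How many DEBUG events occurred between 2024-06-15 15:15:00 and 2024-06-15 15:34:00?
1

To count events in the time window:

1. Window boundaries: 2024-06-15 15:15:00 to 2024-06-15 15:34:00
2. Filter for DEBUG events within this window
3. Count matching events: 1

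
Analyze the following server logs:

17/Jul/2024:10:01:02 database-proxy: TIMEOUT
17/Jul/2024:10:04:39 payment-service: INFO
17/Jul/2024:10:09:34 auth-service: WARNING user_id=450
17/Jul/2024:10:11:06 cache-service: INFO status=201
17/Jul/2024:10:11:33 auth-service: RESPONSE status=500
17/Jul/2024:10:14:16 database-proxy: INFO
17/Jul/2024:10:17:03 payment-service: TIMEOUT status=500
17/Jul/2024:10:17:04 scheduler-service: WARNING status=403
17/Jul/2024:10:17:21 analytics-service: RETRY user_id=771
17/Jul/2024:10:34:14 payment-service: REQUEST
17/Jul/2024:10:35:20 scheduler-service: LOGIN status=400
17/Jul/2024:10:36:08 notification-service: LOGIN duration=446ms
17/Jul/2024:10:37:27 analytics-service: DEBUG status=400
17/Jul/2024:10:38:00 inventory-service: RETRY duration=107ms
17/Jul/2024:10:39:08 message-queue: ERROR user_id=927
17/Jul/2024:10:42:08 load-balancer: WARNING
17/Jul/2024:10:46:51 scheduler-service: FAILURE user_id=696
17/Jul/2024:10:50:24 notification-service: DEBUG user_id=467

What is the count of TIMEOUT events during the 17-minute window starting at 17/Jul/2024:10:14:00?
1

To count events in the time window:

1. Window boundaries: 17/Jul/2024:10:14:00 to 17/Jul/2024:10:31:00
2. Filter for TIMEOUT events within this window
3. Count matching events: 1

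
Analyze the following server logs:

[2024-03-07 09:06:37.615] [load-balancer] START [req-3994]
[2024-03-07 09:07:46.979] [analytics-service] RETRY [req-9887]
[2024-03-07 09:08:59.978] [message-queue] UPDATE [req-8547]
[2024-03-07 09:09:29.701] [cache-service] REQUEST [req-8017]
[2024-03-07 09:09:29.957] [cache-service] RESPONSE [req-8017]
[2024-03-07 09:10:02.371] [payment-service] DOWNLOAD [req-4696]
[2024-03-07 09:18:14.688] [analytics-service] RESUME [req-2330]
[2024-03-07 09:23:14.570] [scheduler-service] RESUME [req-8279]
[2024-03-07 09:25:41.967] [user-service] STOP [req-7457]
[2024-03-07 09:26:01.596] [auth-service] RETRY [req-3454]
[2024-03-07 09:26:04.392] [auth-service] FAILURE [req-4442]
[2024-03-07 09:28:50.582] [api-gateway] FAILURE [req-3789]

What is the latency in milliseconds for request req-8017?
256

To calculate latency:

1. Find REQUEST with id req-8017: 2024-03-07 09:09:29.701
2. Find RESPONSE with id req-8017: 2024-03-07 09:09:29.957
3. Latency: 2024-03-07 09:09:29.957 - 2024-03-07 09:09:29.701 = 256ms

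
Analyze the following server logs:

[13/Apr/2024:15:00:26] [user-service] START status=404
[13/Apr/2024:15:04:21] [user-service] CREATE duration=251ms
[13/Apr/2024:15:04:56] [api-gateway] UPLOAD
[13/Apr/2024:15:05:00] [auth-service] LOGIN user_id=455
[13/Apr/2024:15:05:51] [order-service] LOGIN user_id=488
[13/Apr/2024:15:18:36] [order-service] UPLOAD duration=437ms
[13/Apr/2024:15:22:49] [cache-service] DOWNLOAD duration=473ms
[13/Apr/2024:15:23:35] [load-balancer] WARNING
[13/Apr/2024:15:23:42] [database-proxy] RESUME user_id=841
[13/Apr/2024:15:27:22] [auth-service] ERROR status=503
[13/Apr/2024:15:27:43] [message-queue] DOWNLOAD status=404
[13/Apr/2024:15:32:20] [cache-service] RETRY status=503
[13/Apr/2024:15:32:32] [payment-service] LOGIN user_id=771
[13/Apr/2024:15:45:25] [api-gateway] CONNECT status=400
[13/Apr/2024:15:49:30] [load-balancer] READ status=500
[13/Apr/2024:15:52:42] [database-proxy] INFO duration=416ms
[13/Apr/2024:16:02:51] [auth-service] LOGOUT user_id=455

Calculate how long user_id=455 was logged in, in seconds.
3471

To calculate session duration:

1. Find LOGIN event for user_id=455: 13/Apr/2024:15:05:00
2. Find LOGOUT event for user_id=455: 13/Apr/2024:16:02:51
3. Session duration: 13/Apr/2024:16:02:51 - 13/Apr/2024:15:05:00 = 3471 seconds (57 minutes)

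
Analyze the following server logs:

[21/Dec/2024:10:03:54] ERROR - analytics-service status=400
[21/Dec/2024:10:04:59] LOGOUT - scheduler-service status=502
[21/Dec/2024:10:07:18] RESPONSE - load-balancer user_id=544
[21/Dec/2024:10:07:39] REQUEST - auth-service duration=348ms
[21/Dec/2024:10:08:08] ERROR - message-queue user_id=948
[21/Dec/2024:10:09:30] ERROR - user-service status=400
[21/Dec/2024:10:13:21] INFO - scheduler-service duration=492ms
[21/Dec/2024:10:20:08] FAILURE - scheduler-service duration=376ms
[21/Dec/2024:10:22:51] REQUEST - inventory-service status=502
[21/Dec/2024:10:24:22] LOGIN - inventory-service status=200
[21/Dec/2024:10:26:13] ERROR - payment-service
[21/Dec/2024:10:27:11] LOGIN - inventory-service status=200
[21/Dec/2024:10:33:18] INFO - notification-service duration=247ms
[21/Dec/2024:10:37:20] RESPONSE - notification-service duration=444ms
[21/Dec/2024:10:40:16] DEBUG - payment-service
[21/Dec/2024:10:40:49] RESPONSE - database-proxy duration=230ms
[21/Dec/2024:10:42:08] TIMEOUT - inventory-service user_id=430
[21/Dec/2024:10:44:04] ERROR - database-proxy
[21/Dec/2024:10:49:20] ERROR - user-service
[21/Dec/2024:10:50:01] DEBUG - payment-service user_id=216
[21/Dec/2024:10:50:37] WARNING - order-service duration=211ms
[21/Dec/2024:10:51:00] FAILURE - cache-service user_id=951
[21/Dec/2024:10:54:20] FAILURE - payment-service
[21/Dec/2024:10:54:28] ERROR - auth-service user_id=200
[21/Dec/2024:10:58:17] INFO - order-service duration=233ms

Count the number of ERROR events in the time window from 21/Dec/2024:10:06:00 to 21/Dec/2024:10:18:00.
2

To count events in the time window:

1. Window boundaries: 21/Dec/2024:10:06:00 to 21/Dec/2024:10:18:00
2. Filter for ERROR events within this window
3. Count matching events: 2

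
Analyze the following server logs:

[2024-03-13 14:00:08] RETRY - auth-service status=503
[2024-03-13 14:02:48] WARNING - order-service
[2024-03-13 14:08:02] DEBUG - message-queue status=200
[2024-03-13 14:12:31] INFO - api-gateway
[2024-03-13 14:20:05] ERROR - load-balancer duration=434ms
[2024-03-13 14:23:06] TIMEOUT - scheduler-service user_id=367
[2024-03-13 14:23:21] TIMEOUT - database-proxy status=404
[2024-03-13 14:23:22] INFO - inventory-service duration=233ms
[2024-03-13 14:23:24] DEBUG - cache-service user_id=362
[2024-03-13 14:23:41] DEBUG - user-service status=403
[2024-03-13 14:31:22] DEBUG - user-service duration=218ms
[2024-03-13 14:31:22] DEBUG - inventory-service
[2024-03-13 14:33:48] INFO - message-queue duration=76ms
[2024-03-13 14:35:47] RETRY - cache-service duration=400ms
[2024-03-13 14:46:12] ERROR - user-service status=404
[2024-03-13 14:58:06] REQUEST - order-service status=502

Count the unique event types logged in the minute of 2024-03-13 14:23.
3

To count unique event types:

1. Filter events in the minute starting at 2024-03-13 14:23
2. Extract event types from matching entries
3. Count unique types: 3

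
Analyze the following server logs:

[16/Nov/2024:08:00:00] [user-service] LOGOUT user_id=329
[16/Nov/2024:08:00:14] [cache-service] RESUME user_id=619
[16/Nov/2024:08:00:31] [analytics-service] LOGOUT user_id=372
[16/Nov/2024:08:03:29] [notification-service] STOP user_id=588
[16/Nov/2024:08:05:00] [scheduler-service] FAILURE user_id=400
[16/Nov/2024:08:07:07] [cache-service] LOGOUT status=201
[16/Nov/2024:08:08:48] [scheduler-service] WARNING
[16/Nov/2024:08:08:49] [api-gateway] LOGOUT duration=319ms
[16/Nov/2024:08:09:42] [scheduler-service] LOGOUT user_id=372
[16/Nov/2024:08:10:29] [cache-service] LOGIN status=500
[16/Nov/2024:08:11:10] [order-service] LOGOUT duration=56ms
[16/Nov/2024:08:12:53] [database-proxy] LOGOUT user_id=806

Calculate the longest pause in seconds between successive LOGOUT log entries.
396

To find the longest gap:

1. Extract all LOGOUT events in chronological order
2. Calculate time differences between consecutive events
3. Find the maximum difference
4. Longest gap: 396 seconds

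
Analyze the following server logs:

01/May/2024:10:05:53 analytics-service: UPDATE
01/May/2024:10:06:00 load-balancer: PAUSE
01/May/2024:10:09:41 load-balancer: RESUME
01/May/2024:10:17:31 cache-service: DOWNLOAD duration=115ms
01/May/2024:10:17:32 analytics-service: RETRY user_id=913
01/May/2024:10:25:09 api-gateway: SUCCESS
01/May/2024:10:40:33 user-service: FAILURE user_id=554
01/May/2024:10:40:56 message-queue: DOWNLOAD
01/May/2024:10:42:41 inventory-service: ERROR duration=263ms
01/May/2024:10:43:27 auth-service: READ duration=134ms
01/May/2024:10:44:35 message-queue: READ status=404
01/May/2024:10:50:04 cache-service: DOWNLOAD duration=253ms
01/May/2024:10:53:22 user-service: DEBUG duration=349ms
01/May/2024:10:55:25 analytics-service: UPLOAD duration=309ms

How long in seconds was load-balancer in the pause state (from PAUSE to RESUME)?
221

To calculate state duration:

1. Find PAUSE event for load-balancer: 01/May/2024:10:06:00
2. Find RESUME event for load-balancer: 01/May/2024:10:09:41
3. Calculate duration: 01/May/2024:10:09:41 - 01/May/2024:10:06:00 = 221 seconds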